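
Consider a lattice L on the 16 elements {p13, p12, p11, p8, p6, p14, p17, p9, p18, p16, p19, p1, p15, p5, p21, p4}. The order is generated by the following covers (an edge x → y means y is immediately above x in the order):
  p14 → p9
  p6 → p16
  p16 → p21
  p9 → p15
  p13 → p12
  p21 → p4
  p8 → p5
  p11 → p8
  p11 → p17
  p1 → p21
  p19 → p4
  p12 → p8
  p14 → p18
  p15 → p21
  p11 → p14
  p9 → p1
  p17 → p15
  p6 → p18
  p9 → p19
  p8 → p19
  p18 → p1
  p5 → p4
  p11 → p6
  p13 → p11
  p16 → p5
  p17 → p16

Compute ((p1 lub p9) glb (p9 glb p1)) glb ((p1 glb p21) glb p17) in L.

p1 ∨ p9 = p1
p9 ∧ p1 = p9
p1 ∧ p9 = p9
p1 ∧ p21 = p1
p1 ∧ p17 = p11
p9 ∧ p11 = p11

p11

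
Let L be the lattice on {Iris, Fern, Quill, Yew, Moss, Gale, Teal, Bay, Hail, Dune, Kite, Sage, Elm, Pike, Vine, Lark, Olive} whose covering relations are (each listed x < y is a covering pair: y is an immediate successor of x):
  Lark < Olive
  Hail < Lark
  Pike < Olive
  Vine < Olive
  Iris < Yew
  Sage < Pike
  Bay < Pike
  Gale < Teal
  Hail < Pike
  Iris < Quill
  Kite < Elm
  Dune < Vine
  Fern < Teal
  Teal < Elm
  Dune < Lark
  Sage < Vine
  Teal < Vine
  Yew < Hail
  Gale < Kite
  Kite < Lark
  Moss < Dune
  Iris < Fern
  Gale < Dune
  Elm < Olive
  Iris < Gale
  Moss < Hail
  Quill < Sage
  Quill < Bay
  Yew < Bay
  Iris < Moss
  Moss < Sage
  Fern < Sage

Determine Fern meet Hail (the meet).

Iris

Common lower bounds of {Fern, Hail}: Iris.
The greatest among these is Iris.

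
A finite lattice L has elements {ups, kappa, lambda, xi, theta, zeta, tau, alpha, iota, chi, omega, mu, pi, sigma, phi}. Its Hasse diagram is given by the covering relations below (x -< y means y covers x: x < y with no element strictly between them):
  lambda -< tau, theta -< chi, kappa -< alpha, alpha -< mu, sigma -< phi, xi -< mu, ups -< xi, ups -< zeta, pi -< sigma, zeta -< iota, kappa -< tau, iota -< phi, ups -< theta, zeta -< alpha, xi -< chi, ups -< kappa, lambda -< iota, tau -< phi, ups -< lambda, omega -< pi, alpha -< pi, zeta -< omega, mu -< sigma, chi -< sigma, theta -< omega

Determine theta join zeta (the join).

omega

Common upper bounds of {theta, zeta}: omega, phi, pi, sigma.
The least among these is omega.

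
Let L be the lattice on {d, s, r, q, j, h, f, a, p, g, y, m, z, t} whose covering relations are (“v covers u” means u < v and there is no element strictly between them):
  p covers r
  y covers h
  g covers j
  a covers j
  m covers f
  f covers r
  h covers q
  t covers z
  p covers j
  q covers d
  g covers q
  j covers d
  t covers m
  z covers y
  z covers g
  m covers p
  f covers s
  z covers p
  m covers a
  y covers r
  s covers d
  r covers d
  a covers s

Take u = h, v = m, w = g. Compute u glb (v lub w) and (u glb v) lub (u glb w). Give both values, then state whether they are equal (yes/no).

v lub w = t, so u glb (v lub w) = h glb t = h.
u glb v = d and u glb w = q, so (u glb v) lub (u glb w) = d lub q = q.
Equal: no.

h; q; no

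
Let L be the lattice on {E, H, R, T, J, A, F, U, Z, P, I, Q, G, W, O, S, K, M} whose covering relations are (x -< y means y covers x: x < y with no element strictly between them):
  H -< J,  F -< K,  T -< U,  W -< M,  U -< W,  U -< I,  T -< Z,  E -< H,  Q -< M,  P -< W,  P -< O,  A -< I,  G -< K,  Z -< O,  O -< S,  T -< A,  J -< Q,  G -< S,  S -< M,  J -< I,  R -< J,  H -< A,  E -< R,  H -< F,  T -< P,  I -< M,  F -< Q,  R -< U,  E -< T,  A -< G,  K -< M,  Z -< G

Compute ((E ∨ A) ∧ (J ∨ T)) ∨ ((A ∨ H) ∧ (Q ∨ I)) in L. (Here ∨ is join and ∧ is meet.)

A

E ∨ A = A
J ∨ T = I
A ∧ I = A
A ∨ H = A
Q ∨ I = M
A ∧ M = A
A ∨ A = A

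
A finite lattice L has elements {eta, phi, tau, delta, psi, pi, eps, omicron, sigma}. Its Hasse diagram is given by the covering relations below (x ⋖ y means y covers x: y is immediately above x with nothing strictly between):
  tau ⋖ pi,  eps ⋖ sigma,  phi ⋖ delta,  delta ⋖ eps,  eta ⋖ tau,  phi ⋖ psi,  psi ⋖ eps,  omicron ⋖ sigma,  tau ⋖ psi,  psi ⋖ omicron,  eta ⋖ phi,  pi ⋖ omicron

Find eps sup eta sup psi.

Common upper bounds of {eps, eta, psi}: eps, sigma.
The least among these is eps.

eps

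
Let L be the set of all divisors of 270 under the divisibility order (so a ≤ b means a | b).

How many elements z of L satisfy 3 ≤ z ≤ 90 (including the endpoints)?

8

The interval [3, 90] = {15, 18, 3, 30, 45, 6, 9, 90}, which has 8 elements.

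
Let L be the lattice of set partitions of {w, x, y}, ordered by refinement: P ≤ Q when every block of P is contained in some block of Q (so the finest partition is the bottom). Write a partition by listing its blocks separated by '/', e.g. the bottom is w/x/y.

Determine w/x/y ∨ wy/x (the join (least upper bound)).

wy/x

Common upper bounds of {w/x/y, wy/x}: wxy, wy/x.
The least among these is wy/x.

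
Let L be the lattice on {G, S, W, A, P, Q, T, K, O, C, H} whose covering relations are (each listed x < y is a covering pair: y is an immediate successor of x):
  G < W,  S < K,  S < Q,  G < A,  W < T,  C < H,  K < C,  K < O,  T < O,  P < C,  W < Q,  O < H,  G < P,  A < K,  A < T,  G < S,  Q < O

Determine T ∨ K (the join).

O

Common upper bounds of {T, K}: H, O.
The least among these is O.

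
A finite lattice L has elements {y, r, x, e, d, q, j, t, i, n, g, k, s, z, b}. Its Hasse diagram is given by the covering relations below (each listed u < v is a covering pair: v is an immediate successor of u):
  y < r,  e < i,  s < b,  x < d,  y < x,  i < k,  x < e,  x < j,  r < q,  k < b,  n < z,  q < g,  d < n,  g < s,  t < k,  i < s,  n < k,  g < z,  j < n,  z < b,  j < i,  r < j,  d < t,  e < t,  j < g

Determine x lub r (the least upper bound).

j

Common upper bounds of {x, r}: b, g, i, j, k, n, s, z.
The least among these is j.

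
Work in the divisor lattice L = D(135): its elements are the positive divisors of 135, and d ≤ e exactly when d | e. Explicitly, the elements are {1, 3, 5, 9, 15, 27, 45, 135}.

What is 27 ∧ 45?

9

Common lower bounds of {27, 45}: 1, 3, 9.
The greatest among these is 9.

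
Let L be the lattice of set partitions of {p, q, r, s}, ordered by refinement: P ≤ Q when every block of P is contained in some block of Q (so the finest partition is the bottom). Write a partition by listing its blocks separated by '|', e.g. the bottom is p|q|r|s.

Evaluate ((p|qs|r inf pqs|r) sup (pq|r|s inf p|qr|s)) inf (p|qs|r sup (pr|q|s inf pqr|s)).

p|qs|r

p|qs|r ∧ pqs|r = p|qs|r
pq|r|s ∧ p|qr|s = p|q|r|s
p|qs|r ∨ p|q|r|s = p|qs|r
pr|q|s ∧ pqr|s = pr|q|s
p|qs|r ∨ pr|q|s = pr|qs
p|qs|r ∧ pr|qs = p|qs|r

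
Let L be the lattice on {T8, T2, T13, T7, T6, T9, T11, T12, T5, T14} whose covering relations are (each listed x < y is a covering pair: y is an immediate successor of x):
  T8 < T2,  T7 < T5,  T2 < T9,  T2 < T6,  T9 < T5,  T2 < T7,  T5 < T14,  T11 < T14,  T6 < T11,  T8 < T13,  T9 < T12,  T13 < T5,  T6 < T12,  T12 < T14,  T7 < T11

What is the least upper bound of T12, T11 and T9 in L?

Common upper bounds of {T12, T11, T9}: T14.
The least among these is T14.

T14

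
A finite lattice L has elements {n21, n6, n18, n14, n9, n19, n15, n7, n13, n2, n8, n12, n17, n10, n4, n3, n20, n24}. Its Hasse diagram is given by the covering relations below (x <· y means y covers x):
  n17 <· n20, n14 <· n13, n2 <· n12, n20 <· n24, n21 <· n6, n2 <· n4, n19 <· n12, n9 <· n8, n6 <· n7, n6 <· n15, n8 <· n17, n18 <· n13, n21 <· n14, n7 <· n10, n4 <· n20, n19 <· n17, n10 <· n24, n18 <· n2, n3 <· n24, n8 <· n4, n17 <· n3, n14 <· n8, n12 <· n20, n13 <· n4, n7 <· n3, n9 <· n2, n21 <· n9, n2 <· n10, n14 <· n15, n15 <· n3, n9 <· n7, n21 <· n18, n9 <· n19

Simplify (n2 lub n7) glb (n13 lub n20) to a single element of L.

n2 ∨ n7 = n10
n13 ∨ n20 = n20
n10 ∧ n20 = n2

n2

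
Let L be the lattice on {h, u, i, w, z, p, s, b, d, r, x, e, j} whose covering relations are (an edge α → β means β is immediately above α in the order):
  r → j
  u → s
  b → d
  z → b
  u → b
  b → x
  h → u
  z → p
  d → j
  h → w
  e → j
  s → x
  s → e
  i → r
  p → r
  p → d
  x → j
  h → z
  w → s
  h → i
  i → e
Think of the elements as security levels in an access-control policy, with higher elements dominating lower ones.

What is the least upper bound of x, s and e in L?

j

Common upper bounds of {x, s, e}: j.
The least among these is j.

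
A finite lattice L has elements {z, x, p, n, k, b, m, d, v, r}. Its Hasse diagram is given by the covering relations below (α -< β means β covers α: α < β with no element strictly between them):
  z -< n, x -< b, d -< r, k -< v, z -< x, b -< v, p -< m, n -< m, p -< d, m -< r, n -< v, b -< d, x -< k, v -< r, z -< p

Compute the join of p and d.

Common upper bounds of {p, d}: d, r.
The least among these is d.

d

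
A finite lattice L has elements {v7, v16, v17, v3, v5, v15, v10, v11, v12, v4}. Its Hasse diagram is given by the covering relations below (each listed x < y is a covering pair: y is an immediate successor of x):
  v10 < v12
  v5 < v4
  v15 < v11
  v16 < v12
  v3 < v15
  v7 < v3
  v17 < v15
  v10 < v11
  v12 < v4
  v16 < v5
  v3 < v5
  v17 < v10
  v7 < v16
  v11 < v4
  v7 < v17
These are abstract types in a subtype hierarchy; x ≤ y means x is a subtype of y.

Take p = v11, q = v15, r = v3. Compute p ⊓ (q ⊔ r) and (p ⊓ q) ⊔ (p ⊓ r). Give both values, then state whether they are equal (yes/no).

v15; v15; yes

q ⊔ r = v15, so p ⊓ (q ⊔ r) = v11 ⊓ v15 = v15.
p ⊓ q = v15 and p ⊓ r = v3, so (p ⊓ q) ⊔ (p ⊓ r) = v15 ⊔ v3 = v15.
Equal: yes.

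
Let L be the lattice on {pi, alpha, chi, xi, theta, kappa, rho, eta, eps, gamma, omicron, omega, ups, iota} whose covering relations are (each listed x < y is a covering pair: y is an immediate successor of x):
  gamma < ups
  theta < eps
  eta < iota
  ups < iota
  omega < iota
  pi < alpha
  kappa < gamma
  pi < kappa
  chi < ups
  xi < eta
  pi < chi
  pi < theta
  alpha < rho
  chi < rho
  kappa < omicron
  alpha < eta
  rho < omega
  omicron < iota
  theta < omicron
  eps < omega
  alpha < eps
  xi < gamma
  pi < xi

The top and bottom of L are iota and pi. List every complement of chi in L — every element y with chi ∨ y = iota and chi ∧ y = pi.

Need y with chi ∨ y = iota and chi ∧ y = pi.
Checking each element gives: eta, omicron.

eta, omicron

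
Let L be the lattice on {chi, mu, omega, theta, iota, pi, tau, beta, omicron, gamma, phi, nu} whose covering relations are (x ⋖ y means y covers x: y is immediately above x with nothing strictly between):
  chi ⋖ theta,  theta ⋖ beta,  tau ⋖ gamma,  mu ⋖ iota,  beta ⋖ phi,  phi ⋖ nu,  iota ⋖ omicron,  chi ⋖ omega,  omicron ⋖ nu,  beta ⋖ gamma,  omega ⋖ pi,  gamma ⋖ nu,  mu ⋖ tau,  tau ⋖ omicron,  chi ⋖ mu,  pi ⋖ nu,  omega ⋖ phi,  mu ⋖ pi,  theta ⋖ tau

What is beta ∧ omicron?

theta

Common lower bounds of {beta, omicron}: chi, theta.
The greatest among these is theta.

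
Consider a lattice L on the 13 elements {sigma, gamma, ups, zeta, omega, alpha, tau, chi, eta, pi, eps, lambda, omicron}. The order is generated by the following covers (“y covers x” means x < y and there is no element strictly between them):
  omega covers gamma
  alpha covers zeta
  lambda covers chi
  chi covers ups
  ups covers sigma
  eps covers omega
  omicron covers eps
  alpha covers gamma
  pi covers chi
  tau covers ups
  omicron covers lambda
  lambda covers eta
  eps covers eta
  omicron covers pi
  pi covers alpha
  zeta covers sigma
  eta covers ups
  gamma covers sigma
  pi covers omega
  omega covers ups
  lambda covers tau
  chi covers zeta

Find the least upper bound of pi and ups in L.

Common upper bounds of {pi, ups}: omicron, pi.
The least among these is pi.

pi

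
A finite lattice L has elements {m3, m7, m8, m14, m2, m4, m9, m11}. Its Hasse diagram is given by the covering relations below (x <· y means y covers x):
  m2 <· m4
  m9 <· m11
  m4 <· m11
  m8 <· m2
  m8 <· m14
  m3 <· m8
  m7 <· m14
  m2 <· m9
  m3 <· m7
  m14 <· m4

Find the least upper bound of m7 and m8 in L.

Common upper bounds of {m7, m8}: m11, m14, m4.
The least among these is m14.

m14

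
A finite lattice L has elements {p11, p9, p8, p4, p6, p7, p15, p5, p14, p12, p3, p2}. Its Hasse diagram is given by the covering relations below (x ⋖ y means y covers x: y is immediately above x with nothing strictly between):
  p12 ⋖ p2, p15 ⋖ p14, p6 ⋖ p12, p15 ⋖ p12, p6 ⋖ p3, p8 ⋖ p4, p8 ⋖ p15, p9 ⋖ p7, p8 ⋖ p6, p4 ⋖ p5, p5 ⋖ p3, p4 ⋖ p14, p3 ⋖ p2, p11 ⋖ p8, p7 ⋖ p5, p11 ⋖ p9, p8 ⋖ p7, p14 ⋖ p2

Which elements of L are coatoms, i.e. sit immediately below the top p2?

The coatoms are exactly the elements covered by p2: p12, p14, p3.

p12, p14, p3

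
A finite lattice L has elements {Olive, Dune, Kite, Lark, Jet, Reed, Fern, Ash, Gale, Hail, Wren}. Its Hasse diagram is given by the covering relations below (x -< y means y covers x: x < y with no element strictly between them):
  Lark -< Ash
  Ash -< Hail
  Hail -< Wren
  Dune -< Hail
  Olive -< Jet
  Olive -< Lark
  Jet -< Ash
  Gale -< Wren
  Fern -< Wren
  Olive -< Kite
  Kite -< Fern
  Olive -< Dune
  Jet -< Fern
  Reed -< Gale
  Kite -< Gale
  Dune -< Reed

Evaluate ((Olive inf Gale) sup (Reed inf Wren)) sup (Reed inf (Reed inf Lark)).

Olive ∧ Gale = Olive
Reed ∧ Wren = Reed
Olive ∨ Reed = Reed
Reed ∧ Lark = Olive
Reed ∧ Olive = Olive
Reed ∨ Olive = Reed

Reed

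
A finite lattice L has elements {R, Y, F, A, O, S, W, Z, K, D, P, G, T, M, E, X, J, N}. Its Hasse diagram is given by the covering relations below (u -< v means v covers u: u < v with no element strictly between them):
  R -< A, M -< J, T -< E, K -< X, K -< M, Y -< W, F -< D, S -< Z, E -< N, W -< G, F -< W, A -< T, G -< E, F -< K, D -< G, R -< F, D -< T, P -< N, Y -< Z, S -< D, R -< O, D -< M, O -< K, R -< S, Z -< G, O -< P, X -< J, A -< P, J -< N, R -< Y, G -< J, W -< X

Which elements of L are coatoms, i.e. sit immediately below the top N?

E, J, P

The coatoms are exactly the elements covered by N: E, J, P.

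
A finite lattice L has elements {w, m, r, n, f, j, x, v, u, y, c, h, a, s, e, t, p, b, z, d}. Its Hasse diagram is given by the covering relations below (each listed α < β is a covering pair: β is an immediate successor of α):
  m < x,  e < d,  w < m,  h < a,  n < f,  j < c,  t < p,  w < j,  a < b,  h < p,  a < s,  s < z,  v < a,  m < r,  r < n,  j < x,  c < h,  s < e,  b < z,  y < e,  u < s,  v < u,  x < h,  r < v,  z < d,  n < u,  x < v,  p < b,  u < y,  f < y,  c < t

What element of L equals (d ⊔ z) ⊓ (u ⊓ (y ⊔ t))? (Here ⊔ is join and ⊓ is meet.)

d ∨ z = d
y ∨ t = d
u ∧ d = u
d ∧ u = u

u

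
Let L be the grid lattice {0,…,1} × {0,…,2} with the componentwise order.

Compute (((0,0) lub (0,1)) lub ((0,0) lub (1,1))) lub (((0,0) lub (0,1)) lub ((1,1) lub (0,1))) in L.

(0,0) ∨ (0,1) = (0,1)
(0,0) ∨ (1,1) = (1,1)
(0,1) ∨ (1,1) = (1,1)
(0,0) ∨ (0,1) = (0,1)
(1,1) ∨ (0,1) = (1,1)
(0,1) ∨ (1,1) = (1,1)
(1,1) ∨ (1,1) = (1,1)

(1,1)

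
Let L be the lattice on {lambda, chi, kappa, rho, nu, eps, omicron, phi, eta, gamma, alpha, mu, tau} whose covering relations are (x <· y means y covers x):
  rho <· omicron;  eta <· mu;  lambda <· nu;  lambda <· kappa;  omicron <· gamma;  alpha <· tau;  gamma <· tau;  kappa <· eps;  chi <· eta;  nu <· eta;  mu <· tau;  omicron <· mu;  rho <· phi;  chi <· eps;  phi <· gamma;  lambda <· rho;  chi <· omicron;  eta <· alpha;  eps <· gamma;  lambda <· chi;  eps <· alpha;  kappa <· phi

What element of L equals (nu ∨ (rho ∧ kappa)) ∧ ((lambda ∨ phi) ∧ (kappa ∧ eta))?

lambda

rho ∧ kappa = lambda
nu ∨ lambda = nu
lambda ∨ phi = phi
kappa ∧ eta = lambda
phi ∧ lambda = lambda
nu ∧ lambda = lambda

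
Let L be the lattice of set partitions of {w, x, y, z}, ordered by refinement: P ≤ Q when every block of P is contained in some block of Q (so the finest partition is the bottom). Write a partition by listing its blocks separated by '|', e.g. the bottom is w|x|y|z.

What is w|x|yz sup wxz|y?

wxyz

The join of w|x|yz and wxz|y merges any blocks that overlap across the partitions, giving wxyz.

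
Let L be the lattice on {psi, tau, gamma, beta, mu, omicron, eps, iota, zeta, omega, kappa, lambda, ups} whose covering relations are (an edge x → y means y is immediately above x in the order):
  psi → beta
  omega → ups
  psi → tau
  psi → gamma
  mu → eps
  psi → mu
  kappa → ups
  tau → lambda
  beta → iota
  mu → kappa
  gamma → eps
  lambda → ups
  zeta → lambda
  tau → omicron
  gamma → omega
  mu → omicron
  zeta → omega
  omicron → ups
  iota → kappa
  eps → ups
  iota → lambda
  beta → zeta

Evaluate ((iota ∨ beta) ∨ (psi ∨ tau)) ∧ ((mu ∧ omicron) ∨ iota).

iota

iota ∨ beta = iota
psi ∨ tau = tau
iota ∨ tau = lambda
mu ∧ omicron = mu
mu ∨ iota = kappa
lambda ∧ kappa = iota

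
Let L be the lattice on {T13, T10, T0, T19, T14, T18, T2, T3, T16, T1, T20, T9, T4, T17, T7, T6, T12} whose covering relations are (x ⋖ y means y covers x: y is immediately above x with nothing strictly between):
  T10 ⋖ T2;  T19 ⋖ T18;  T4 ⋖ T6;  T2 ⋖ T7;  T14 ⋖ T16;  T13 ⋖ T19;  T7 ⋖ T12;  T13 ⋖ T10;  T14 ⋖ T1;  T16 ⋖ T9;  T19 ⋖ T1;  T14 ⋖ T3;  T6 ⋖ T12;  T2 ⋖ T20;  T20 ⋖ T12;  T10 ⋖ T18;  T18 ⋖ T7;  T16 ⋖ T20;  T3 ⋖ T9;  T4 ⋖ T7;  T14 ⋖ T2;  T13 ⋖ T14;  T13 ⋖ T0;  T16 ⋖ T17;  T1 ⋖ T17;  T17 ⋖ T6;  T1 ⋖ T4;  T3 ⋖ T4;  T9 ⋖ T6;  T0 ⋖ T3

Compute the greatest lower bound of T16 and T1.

Common lower bounds of {T16, T1}: T13, T14.
The greatest among these is T14.

T14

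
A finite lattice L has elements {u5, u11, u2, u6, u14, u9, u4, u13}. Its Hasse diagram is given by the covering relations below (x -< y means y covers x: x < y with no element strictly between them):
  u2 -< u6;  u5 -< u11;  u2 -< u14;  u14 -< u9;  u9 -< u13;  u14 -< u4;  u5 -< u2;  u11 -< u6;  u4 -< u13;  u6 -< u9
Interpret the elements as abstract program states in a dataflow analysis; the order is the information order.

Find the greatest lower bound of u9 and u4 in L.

Common lower bounds of {u9, u4}: u14, u2, u5.
The greatest among these is u14.

u14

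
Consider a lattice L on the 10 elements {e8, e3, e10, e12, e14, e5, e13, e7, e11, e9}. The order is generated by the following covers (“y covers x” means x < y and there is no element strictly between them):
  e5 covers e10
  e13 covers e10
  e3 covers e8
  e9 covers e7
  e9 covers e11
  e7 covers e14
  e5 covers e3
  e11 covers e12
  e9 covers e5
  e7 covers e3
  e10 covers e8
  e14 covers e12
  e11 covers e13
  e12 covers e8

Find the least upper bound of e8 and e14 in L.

Common upper bounds of {e8, e14}: e14, e7, e9.
The least among these is e14.

e14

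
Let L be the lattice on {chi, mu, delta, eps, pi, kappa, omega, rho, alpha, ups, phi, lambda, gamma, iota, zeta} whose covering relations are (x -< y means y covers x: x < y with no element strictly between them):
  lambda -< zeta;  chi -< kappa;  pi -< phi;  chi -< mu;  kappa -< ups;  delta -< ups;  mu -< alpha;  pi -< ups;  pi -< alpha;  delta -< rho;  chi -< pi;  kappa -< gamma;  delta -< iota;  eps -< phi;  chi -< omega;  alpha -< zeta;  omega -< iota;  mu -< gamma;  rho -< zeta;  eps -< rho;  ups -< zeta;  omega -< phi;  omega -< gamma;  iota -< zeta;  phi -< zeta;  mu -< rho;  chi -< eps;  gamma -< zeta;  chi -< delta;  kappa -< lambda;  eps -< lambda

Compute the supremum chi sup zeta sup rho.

zeta

Common upper bounds of {chi, zeta, rho}: zeta.
The least among these is zeta.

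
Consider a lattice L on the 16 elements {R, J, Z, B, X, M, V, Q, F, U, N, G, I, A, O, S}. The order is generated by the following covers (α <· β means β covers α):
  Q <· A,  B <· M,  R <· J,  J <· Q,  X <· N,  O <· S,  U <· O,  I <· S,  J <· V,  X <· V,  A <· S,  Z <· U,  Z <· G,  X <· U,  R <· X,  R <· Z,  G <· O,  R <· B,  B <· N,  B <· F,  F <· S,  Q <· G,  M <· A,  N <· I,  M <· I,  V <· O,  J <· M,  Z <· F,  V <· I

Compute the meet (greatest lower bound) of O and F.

Common lower bounds of {O, F}: R, Z.
The greatest among these is Z.

Z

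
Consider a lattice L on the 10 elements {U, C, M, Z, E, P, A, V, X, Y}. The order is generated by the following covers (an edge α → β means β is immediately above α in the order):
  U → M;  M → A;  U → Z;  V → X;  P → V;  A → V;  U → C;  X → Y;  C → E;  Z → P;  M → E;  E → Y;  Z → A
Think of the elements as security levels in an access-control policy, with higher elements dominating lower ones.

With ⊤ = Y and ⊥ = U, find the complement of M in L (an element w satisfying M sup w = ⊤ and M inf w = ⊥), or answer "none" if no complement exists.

For every candidate w, either M ∨ w ≠ Y or M ∧ w ≠ U; no complement exists.

none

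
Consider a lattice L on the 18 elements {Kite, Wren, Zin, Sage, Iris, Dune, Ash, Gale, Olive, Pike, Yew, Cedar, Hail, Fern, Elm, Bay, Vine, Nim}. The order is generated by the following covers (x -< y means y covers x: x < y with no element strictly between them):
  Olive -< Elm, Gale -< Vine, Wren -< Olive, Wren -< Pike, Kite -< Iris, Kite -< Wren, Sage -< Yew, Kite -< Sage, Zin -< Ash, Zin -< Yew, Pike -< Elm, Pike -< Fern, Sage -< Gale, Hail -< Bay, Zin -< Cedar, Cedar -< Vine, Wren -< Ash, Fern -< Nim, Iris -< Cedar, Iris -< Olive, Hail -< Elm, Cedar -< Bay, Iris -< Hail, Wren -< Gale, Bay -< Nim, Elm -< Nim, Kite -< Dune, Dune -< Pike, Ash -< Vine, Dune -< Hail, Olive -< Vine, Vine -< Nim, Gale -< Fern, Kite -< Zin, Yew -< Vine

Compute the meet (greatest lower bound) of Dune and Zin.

Kite

Common lower bounds of {Dune, Zin}: Kite.
The greatest among these is Kite.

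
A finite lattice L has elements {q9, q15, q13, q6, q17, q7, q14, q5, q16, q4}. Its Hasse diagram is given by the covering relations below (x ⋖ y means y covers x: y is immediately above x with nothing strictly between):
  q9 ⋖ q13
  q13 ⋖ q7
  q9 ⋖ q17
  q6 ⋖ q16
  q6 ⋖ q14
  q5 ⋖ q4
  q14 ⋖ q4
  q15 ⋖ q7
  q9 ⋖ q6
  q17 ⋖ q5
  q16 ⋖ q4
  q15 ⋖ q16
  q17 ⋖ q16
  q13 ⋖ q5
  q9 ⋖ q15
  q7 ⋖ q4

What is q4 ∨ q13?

Common upper bounds of {q4, q13}: q4.
The least among these is q4.

q4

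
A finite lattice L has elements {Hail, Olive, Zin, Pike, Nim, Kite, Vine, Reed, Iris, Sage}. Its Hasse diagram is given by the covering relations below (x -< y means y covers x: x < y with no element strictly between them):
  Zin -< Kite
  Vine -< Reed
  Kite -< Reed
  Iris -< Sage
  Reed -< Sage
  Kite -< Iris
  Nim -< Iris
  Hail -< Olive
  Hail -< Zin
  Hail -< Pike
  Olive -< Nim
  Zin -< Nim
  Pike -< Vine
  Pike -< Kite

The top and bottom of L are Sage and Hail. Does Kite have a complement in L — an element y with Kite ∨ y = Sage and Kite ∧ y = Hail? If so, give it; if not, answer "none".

none

For every candidate y, either Kite ∨ y ≠ Sage or Kite ∧ y ≠ Hail; no complement exists.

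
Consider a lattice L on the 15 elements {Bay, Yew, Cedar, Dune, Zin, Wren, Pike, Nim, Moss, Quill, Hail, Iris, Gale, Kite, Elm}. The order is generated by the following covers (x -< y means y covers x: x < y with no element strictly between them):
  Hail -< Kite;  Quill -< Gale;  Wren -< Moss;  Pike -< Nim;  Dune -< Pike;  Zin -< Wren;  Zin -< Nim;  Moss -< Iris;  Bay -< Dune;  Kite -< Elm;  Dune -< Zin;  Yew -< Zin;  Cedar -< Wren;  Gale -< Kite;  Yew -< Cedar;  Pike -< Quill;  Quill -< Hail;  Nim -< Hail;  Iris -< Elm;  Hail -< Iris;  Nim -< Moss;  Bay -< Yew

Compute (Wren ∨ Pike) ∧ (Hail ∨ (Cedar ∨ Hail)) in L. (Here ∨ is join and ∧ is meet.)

Moss

Wren ∨ Pike = Moss
Cedar ∨ Hail = Iris
Hail ∨ Iris = Iris
Moss ∧ Iris = Moss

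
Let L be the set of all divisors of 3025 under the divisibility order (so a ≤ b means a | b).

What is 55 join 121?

605

Common upper bounds of {55, 121}: 3025, 605.
The least among these is 605.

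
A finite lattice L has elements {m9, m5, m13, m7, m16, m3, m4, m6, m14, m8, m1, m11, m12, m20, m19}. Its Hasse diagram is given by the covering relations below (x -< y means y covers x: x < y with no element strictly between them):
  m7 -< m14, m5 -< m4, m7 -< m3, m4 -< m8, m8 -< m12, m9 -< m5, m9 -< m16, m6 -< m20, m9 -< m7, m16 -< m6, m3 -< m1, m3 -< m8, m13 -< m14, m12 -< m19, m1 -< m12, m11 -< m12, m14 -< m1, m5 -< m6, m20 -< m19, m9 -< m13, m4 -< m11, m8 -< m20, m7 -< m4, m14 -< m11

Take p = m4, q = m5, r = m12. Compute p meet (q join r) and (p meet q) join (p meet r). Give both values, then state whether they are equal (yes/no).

q join r = m12, so p meet (q join r) = m4 meet m12 = m4.
p meet q = m5 and p meet r = m4, so (p meet q) join (p meet r) = m5 join m4 = m4.
Equal: yes.

m4; m4; yes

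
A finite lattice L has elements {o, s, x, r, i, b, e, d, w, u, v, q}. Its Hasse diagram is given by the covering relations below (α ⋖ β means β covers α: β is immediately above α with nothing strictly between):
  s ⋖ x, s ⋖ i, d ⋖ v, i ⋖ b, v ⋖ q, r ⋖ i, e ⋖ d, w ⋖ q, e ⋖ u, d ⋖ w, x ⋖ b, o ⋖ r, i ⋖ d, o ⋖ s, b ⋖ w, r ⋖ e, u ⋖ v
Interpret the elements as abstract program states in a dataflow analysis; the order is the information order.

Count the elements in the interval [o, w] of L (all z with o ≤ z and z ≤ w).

9

The interval [o, w] = {b, d, e, i, o, r, s, w, x}, which has 9 elements.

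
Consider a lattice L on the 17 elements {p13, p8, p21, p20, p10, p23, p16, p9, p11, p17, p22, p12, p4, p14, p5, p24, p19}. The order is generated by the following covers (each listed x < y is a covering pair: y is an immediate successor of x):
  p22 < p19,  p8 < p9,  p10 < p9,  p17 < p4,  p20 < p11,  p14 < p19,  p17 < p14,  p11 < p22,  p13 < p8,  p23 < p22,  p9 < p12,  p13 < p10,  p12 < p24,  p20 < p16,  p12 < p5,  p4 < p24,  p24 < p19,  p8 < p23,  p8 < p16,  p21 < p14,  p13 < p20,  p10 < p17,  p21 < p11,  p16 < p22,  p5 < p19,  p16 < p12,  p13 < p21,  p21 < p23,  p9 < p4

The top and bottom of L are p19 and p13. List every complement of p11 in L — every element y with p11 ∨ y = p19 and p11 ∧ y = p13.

Need y with p11 ∨ y = p19 and p11 ∧ y = p13.
Checking each element gives: p10, p17, p4, p9.

p10, p17, p4, p9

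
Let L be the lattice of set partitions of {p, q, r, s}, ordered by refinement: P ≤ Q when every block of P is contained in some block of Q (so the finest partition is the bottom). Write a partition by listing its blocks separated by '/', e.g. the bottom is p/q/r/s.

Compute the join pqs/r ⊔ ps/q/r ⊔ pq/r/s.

The join of pqs/r, ps/q/r, pq/r/s merges any blocks that overlap across the partitions, giving pqs/r.

pqs/r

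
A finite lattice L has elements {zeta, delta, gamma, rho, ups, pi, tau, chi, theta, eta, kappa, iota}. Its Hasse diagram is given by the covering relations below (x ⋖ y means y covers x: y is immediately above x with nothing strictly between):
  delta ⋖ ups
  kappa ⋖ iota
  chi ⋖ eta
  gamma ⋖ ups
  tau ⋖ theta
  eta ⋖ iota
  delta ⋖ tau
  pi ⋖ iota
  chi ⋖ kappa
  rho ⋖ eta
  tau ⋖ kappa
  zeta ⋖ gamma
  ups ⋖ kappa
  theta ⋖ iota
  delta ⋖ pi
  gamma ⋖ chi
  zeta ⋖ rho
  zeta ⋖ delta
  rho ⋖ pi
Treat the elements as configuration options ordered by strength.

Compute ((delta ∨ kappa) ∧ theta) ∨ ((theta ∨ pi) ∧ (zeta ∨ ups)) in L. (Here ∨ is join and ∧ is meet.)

kappa

delta ∨ kappa = kappa
kappa ∧ theta = tau
theta ∨ pi = iota
zeta ∨ ups = ups
iota ∧ ups = ups
tau ∨ ups = kappa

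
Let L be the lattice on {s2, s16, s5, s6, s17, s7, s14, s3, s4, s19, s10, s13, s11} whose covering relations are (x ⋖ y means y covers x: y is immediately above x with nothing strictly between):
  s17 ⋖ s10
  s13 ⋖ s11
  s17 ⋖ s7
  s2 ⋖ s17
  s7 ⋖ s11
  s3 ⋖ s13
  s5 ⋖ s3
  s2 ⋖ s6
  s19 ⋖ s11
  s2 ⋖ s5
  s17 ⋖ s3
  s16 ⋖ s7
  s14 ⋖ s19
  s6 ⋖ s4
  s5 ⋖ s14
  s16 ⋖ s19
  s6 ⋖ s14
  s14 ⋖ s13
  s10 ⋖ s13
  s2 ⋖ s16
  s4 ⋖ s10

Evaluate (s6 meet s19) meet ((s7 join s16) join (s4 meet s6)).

s6 ∧ s19 = s6
s7 ∨ s16 = s7
s4 ∧ s6 = s6
s7 ∨ s6 = s11
s6 ∧ s11 = s6

s6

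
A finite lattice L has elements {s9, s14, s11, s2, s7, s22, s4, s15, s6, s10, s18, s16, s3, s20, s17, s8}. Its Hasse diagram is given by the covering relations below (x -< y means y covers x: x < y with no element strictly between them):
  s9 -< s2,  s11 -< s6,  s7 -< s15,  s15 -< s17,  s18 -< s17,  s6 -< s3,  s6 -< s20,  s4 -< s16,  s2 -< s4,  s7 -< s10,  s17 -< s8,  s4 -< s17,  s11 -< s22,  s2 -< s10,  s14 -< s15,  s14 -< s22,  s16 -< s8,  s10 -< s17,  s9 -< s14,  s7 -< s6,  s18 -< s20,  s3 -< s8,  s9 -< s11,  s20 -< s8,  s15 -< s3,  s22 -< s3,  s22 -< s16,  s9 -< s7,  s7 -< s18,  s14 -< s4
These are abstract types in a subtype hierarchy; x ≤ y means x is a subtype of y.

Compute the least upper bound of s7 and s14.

Common upper bounds of {s7, s14}: s15, s17, s3, s8.
The least among these is s15.

s15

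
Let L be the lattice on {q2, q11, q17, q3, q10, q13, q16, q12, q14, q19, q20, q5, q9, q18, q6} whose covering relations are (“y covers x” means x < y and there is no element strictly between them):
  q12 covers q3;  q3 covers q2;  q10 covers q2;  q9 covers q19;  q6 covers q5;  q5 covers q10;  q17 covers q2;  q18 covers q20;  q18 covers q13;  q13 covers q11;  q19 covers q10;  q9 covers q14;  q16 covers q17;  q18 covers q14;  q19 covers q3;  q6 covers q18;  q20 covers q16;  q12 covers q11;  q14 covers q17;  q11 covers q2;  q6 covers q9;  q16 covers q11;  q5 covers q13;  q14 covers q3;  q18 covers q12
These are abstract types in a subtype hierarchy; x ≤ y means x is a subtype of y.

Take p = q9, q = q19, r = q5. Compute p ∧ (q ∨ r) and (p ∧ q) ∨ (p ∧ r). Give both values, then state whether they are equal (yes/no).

q9; q19; no

q ∨ r = q6, so p ∧ (q ∨ r) = q9 ∧ q6 = q9.
p ∧ q = q19 and p ∧ r = q10, so (p ∧ q) ∨ (p ∧ r) = q19 ∨ q10 = q19.
Equal: no.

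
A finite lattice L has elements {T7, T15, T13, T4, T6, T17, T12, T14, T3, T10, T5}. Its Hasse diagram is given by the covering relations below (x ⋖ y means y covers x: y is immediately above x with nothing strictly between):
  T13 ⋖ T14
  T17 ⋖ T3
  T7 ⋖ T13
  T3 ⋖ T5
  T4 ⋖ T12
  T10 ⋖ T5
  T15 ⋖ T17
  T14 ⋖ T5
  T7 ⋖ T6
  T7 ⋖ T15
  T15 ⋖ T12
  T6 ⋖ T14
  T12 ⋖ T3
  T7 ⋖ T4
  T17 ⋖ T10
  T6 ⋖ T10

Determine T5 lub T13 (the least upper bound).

Common upper bounds of {T5, T13}: T5.
The least among these is T5.

T5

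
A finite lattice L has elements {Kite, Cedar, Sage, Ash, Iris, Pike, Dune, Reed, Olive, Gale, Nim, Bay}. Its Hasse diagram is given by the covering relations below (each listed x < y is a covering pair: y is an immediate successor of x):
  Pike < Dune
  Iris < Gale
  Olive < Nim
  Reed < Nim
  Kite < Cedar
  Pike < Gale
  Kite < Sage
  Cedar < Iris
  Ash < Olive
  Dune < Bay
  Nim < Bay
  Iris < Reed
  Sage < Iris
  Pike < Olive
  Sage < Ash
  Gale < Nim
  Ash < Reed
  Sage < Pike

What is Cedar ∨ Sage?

Common upper bounds of {Cedar, Sage}: Bay, Gale, Iris, Nim, Reed.
The least among these is Iris.

Iris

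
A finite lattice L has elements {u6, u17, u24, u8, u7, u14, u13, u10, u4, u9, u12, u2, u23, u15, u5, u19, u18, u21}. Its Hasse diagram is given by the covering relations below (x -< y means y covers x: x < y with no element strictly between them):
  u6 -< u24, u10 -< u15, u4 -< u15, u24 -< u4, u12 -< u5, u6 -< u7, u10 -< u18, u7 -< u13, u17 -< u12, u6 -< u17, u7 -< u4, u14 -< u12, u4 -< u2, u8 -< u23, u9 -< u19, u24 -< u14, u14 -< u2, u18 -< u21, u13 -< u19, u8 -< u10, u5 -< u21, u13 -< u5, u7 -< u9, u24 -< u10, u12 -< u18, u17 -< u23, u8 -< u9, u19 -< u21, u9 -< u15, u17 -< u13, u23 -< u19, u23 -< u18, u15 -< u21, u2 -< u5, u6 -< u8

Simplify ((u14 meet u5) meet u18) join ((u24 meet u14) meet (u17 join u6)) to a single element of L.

u14 ∧ u5 = u14
u14 ∧ u18 = u14
u24 ∧ u14 = u24
u17 ∨ u6 = u17
u24 ∧ u17 = u6
u14 ∨ u6 = u14

u14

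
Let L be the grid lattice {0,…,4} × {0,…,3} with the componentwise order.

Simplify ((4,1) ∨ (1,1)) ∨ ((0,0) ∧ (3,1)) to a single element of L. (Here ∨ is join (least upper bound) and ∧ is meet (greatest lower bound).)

(4,1) ∨ (1,1) = (4,1)
(0,0) ∧ (3,1) = (0,0)
(4,1) ∨ (0,0) = (4,1)

(4,1)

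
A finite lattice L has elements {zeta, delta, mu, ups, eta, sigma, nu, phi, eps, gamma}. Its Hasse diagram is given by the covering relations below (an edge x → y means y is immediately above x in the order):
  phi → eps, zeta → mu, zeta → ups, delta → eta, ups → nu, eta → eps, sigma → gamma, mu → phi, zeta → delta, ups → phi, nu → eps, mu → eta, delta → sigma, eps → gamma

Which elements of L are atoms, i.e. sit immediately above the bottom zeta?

The atoms are exactly the elements that cover zeta: delta, mu, ups.

delta, mu, ups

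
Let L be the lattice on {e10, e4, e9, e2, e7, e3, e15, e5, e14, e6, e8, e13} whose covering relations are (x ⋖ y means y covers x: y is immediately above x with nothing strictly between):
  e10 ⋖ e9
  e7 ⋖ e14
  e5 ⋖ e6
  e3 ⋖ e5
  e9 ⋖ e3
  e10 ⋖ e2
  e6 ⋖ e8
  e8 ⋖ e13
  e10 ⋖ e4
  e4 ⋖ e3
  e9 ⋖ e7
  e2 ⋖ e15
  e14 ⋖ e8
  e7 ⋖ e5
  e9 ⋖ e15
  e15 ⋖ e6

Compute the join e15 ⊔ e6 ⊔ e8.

Common upper bounds of {e15, e6, e8}: e13, e8.
The least among these is e8.

e8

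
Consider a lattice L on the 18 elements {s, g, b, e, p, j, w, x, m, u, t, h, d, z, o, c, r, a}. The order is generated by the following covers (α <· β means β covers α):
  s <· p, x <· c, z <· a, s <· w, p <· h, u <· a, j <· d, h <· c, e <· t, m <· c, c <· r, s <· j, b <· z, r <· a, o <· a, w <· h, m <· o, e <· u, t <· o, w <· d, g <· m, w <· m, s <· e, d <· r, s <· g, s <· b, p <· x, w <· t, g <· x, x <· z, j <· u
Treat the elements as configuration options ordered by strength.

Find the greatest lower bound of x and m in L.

g

Common lower bounds of {x, m}: g, s.
The greatest among these is g.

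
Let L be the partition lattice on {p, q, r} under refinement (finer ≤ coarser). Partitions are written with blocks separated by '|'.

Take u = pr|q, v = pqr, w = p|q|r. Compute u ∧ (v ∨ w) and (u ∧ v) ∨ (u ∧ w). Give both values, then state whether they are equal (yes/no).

pr|q; pr|q; yes

v ∨ w = pqr, so u ∧ (v ∨ w) = pr|q ∧ pqr = pr|q.
u ∧ v = pr|q and u ∧ w = p|q|r, so (u ∧ v) ∨ (u ∧ w) = pr|q ∨ p|q|r = pr|q.
Equal: yes.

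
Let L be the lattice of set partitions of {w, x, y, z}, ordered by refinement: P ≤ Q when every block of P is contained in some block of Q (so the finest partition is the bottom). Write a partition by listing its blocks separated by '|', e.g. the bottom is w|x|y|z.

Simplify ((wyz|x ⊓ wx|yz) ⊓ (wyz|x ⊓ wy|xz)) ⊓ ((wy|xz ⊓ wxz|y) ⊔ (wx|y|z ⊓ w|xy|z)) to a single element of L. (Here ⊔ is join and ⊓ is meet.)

w|x|y|z

wyz|x ∧ wx|yz = w|x|yz
wyz|x ∧ wy|xz = wy|x|z
w|x|yz ∧ wy|x|z = w|x|y|z
wy|xz ∧ wxz|y = w|xz|y
wx|y|z ∧ w|xy|z = w|x|y|z
w|xz|y ∨ w|x|y|z = w|xz|y
w|x|y|z ∧ w|xz|y = w|x|y|z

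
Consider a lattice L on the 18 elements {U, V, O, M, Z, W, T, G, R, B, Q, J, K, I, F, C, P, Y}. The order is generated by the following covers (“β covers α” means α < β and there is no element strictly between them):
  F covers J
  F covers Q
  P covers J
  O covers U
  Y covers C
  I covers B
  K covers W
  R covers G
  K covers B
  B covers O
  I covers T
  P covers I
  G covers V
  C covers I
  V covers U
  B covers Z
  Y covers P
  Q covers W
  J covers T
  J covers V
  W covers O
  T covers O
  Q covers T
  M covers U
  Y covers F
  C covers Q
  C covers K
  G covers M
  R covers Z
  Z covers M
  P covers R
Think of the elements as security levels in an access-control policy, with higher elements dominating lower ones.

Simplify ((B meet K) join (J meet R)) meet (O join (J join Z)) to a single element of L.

P

B ∧ K = B
J ∧ R = V
B ∨ V = P
J ∨ Z = P
O ∨ P = P
P ∧ P = P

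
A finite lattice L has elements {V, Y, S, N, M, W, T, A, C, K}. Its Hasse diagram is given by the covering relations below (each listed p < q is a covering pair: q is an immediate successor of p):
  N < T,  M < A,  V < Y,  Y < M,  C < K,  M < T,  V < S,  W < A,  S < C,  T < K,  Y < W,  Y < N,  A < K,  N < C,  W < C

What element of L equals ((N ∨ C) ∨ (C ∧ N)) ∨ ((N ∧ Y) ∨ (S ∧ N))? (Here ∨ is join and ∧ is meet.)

C

N ∨ C = C
C ∧ N = N
C ∨ N = C
N ∧ Y = Y
S ∧ N = V
Y ∨ V = Y
C ∨ Y = C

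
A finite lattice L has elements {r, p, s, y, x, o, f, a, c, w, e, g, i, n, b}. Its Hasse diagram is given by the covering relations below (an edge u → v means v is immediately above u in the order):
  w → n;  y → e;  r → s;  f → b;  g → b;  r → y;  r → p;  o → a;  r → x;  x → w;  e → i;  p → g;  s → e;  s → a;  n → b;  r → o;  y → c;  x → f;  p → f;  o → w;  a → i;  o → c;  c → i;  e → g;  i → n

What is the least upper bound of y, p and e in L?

g

Common upper bounds of {y, p, e}: b, g.
The least among these is g.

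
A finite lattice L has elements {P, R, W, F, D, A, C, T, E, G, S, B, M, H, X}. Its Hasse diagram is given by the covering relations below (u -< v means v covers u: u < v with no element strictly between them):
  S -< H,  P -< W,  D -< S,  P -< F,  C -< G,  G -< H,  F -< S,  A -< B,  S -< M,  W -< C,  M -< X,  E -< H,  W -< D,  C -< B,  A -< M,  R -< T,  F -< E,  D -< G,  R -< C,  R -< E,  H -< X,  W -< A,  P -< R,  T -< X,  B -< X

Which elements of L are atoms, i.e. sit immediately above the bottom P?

The atoms are exactly the elements that cover P: F, R, W.

F, R, W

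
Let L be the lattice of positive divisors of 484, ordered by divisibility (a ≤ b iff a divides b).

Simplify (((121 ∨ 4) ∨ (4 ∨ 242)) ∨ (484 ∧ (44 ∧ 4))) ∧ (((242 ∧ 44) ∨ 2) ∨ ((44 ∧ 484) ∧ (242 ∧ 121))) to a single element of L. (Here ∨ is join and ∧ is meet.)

121 ∨ 4 = 484
4 ∨ 242 = 484
484 ∨ 484 = 484
44 ∧ 4 = 4
484 ∧ 4 = 4
484 ∨ 4 = 484
242 ∧ 44 = 22
22 ∨ 2 = 22
44 ∧ 484 = 44
242 ∧ 121 = 121
44 ∧ 121 = 11
22 ∨ 11 = 22
484 ∧ 22 = 22

22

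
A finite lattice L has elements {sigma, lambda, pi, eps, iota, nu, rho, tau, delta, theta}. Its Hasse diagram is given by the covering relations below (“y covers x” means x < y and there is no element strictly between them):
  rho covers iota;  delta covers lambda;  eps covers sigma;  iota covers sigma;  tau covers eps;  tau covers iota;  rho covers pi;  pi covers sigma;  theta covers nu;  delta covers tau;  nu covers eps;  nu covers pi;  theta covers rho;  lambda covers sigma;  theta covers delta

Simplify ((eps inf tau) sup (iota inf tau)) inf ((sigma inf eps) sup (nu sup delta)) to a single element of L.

eps ∧ tau = eps
iota ∧ tau = iota
eps ∨ iota = tau
sigma ∧ eps = sigma
nu ∨ delta = theta
sigma ∨ theta = theta
tau ∧ theta = tau

tau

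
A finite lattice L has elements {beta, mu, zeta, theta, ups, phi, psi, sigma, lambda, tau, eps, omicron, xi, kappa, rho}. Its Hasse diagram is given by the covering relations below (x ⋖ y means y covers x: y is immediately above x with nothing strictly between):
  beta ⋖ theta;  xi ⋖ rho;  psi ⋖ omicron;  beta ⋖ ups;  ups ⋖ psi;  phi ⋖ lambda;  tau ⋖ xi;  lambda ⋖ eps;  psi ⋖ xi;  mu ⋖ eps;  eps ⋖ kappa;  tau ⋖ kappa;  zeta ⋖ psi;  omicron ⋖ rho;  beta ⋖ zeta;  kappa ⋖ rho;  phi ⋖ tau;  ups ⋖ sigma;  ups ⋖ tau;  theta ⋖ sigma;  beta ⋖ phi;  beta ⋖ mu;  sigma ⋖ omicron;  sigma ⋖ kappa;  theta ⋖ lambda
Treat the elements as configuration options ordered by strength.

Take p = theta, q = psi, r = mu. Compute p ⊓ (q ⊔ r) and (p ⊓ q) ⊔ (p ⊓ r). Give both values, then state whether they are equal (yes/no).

theta; beta; no

q ⊔ r = rho, so p ⊓ (q ⊔ r) = theta ⊓ rho = theta.
p ⊓ q = beta and p ⊓ r = beta, so (p ⊓ q) ⊔ (p ⊓ r) = beta ⊔ beta = beta.
Equal: no.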